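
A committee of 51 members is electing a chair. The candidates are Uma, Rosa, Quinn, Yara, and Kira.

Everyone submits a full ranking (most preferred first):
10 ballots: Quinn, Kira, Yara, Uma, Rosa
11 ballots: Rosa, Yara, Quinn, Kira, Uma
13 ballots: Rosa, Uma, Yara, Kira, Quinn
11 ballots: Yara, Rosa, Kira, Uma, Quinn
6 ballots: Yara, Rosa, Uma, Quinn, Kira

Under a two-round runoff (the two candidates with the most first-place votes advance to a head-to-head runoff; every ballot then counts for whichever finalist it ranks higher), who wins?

Round 1 first-place votes: Uma 0, Rosa 24, Quinn 10, Yara 17, Kira 0. Rosa and Yara advance.
Runoff: Rosa is ranked above Yara on 24 ballots, Yara above Rosa on 27.

Yara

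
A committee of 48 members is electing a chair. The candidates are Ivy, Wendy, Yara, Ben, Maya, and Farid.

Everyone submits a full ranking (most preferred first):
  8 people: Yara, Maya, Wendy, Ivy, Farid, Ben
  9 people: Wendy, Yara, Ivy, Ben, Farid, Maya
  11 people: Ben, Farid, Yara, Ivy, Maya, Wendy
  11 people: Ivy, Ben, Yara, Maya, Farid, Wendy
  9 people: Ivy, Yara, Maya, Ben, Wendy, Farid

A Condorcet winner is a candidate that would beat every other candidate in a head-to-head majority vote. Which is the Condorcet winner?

Yara vs Ivy: 28–20
Yara vs Wendy: 39–9
Yara vs Ben: 26–22
Yara vs Maya: 48–0
Yara vs Farid: 37–11
Yara beats every other candidate.

Yara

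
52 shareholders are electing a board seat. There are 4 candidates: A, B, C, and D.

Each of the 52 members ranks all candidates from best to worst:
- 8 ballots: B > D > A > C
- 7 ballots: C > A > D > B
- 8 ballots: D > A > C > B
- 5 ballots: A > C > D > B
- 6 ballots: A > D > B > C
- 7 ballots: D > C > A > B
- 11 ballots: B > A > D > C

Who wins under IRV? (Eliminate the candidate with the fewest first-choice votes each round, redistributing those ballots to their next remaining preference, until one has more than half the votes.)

A

Round 1: A 11, B 19, C 7, D 15. C eliminated.
Round 2: A 18, B 19, D 15. D eliminated.
Round 3: A 33, B 19. A has a majority (≥27).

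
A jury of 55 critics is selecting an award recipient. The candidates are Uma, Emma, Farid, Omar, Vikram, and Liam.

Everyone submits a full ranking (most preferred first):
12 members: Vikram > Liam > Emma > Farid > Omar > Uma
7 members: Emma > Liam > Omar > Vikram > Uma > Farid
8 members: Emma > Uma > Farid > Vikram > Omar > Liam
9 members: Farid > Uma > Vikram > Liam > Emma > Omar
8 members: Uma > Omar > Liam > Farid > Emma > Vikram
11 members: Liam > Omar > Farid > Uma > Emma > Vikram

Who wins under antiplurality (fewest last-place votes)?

Emma

Last-place votes: Uma 12, Emma 0, Farid 7, Omar 9, Vikram 19, Liam 8.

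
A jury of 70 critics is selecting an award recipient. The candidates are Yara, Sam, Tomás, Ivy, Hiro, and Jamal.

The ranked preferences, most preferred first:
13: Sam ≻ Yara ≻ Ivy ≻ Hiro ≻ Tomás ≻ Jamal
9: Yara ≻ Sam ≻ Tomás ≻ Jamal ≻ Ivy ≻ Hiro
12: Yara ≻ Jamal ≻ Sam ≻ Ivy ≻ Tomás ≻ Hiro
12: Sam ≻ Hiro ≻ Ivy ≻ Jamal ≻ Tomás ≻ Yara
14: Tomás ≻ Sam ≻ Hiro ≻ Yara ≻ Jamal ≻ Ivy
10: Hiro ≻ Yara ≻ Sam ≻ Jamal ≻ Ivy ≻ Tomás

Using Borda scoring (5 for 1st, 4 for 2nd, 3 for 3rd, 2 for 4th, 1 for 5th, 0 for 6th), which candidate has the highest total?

Sam

Yara: 13×4 + 9×5 + 12×5 + 12×0 + 14×2 + 10×4 = 225
Sam: 13×5 + 9×4 + 12×3 + 12×5 + 14×4 + 10×3 = 283
Tomás: 13×1 + 9×3 + 12×1 + 12×1 + 14×5 + 10×0 = 134
Ivy: 13×3 + 9×1 + 12×2 + 12×3 + 14×0 + 10×1 = 118
Hiro: 13×2 + 9×0 + 12×0 + 12×4 + 14×3 + 10×5 = 166
Jamal: 13×0 + 9×2 + 12×4 + 12×2 + 14×1 + 10×2 = 124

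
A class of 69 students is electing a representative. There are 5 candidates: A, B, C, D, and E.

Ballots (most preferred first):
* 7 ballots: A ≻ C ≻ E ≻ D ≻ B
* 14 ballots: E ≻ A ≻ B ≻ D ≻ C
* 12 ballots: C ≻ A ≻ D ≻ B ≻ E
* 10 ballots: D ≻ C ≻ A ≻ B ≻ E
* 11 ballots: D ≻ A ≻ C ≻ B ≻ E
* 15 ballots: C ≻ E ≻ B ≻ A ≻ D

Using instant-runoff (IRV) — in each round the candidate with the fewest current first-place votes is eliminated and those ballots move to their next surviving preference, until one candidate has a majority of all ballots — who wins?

Round 1: A 7, B 0, C 27, D 21, E 14. B eliminated.
Round 2: A 7, C 27, D 21, E 14. A eliminated.
Round 3: C 34, D 21, E 14. E eliminated.
Round 4: C 34, D 35. D has a majority (≥35).

D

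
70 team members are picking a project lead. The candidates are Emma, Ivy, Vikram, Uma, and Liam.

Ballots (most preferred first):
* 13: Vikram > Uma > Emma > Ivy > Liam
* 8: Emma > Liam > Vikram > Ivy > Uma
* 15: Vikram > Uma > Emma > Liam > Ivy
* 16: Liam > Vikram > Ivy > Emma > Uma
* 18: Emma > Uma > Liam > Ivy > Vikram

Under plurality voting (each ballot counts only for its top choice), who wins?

First-place votes: Emma 26, Ivy 0, Vikram 28, Uma 0, Liam 16.

Vikram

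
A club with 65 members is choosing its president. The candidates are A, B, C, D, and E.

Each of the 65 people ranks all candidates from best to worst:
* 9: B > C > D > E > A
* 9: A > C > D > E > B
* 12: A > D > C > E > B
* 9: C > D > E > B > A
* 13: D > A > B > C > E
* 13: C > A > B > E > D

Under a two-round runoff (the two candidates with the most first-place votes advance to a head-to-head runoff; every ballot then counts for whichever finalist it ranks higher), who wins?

Round 1 first-place votes: A 21, B 9, C 22, D 13, E 0. C and A advance.
Runoff: C is ranked above A on 31 ballots, A above C on 34.

A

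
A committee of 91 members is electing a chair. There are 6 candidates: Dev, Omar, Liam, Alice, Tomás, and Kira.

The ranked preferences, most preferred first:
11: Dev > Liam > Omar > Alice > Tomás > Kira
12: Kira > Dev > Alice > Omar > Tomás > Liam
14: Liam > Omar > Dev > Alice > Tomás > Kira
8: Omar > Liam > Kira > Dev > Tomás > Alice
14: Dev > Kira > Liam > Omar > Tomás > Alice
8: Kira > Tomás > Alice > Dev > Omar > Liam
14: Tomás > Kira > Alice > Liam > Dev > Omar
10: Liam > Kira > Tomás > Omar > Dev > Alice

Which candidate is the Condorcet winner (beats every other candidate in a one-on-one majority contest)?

Kira vs Dev: 52–39
Kira vs Omar: 58–33
Kira vs Liam: 48–43
Kira vs Alice: 66–25
Kira vs Tomás: 52–39
Kira beats every other candidate.

Kira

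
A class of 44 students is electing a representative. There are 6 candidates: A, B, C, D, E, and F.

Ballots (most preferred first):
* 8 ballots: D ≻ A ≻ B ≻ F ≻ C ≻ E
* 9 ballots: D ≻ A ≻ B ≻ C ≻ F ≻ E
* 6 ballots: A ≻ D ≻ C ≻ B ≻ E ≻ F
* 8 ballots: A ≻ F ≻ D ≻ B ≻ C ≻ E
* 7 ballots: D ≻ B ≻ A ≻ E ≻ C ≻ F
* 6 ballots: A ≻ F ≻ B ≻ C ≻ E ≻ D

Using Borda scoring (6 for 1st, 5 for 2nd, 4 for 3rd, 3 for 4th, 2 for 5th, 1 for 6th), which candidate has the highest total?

A

A: 8×5 + 9×5 + 6×6 + 8×6 + 7×4 + 6×6 = 233
B: 8×4 + 9×4 + 6×3 + 8×3 + 7×5 + 6×4 = 169
C: 8×2 + 9×3 + 6×4 + 8×2 + 7×2 + 6×3 = 115
D: 8×6 + 9×6 + 6×5 + 8×4 + 7×6 + 6×1 = 212
E: 8×1 + 9×1 + 6×2 + 8×1 + 7×3 + 6×2 = 70
F: 8×3 + 9×2 + 6×1 + 8×5 + 7×1 + 6×5 = 125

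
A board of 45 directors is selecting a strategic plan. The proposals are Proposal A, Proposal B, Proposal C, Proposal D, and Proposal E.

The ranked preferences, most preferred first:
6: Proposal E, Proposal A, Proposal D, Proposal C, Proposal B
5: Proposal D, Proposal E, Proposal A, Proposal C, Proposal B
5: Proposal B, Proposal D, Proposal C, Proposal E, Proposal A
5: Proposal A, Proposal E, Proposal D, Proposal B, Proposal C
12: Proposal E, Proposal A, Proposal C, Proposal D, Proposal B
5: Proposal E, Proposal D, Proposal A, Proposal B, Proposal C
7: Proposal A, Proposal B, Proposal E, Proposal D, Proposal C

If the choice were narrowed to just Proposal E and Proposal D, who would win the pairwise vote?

Proposal E is ranked above Proposal D on 35 ballots; Proposal D above Proposal E on 10.

Proposal E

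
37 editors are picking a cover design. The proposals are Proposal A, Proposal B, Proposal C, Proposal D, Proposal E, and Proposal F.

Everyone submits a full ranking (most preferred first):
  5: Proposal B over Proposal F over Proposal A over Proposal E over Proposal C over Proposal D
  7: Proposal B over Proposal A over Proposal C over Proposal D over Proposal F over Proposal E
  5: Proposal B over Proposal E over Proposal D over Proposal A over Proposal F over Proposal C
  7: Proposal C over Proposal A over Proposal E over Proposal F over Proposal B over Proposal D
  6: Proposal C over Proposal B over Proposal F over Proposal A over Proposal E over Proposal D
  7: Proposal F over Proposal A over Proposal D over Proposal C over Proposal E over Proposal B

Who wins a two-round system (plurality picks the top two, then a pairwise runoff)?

Proposal C

Round 1 first-place votes: Proposal A 0, Proposal B 17, Proposal C 13, Proposal D 0, Proposal E 0, Proposal F 7. Proposal B and Proposal C advance.
Runoff: Proposal B is ranked above Proposal C on 17 ballots, Proposal C above Proposal B on 20.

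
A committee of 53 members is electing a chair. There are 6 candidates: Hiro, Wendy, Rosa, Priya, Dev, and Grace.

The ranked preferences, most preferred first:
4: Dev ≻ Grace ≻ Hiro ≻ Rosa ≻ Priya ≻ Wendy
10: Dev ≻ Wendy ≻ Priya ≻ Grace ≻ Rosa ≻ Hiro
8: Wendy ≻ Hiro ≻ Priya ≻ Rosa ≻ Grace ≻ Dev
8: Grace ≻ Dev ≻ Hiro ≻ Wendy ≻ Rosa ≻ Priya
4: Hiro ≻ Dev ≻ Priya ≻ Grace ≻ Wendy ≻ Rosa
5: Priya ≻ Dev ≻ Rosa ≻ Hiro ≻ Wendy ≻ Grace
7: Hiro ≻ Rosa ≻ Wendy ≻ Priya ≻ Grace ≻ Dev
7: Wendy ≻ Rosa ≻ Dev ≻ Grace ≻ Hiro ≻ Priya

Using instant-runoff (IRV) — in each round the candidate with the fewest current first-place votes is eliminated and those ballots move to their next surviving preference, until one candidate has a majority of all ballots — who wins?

Dev

Round 1: Hiro 11, Wendy 15, Rosa 0, Priya 5, Dev 14, Grace 8. Rosa eliminated.
Round 2: Hiro 11, Wendy 15, Priya 5, Dev 14, Grace 8. Priya eliminated.
Round 3: Hiro 11, Wendy 15, Dev 19, Grace 8. Grace eliminated.
Round 4: Hiro 11, Wendy 15, Dev 27. Dev has a majority (≥27).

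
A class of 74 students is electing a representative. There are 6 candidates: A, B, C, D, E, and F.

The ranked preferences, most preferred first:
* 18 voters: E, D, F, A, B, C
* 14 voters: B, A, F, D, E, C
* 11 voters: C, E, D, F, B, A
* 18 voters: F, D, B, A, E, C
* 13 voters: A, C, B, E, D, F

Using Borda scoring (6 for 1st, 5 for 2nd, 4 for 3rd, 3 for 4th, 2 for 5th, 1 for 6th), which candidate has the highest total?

A: 18×3 + 14×5 + 11×1 + 18×3 + 13×6 = 267
B: 18×2 + 14×6 + 11×2 + 18×4 + 13×4 = 266
C: 18×1 + 14×1 + 11×6 + 18×1 + 13×5 = 181
D: 18×5 + 14×3 + 11×4 + 18×5 + 13×2 = 292
E: 18×6 + 14×2 + 11×5 + 18×2 + 13×3 = 266
F: 18×4 + 14×4 + 11×3 + 18×6 + 13×1 = 282

D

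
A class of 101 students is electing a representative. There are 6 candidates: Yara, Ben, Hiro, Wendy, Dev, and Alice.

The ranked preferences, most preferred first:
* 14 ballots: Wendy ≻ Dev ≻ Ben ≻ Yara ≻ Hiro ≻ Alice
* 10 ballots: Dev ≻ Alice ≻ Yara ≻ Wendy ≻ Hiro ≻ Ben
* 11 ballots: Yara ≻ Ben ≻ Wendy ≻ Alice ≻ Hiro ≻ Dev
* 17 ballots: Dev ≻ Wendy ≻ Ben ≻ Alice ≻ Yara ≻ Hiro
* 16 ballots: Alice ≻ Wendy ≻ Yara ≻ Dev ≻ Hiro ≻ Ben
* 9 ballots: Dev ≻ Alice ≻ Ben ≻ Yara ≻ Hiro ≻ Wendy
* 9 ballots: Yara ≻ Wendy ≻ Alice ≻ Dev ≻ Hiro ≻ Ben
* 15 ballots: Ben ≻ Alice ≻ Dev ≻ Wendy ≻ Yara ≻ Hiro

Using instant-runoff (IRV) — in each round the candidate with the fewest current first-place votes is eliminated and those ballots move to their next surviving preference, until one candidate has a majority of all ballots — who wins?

Round 1: Yara 20, Ben 15, Hiro 0, Wendy 14, Dev 36, Alice 16. Hiro eliminated.
Round 2: Yara 20, Ben 15, Wendy 14, Dev 36, Alice 16. Wendy eliminated.
Round 3: Yara 20, Ben 15, Dev 50, Alice 16. Ben eliminated.
Round 4: Yara 20, Dev 50, Alice 31. Yara eliminated.
Round 5: Dev 50, Alice 51. Alice has a majority (≥51).

Alice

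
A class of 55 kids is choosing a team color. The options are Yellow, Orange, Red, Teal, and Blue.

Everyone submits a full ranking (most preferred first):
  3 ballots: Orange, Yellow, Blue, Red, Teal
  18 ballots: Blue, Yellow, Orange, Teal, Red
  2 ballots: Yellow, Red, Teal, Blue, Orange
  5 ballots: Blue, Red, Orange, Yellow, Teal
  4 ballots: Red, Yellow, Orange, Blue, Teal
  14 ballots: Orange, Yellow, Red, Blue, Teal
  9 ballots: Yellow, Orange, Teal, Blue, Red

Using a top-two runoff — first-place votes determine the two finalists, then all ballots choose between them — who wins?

Round 1 first-place votes: Yellow 11, Orange 17, Red 4, Teal 0, Blue 23. Blue and Orange advance.
Runoff: Blue is ranked above Orange on 25 ballots, Orange above Blue on 30.

Orange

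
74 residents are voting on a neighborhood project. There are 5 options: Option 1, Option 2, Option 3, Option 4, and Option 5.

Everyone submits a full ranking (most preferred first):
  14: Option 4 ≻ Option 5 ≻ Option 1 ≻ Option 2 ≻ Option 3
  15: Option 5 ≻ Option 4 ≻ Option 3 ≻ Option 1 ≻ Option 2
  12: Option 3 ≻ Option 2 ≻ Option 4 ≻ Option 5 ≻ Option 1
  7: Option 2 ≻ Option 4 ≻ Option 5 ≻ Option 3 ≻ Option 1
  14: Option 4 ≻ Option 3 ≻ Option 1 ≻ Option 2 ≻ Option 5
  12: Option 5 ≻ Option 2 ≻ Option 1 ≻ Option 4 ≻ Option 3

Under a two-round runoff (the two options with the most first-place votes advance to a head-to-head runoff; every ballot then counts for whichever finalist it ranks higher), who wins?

Round 1 first-place votes: Option 1 0, Option 2 7, Option 3 12, Option 4 28, Option 5 27. Option 4 and Option 5 advance.
Runoff: Option 4 is ranked above Option 5 on 47 ballots, Option 5 above Option 4 on 27.

Option 4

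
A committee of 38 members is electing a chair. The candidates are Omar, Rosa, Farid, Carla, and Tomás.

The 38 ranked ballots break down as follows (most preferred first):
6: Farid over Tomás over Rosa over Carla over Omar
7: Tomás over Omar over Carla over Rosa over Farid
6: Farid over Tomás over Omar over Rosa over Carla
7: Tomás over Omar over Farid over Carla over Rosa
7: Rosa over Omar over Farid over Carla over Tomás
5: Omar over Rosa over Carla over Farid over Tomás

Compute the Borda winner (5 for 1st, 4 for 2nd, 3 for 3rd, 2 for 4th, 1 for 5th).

Omar: 6×1 + 7×4 + 6×3 + 7×4 + 7×4 + 5×5 = 133
Rosa: 6×3 + 7×2 + 6×2 + 7×1 + 7×5 + 5×4 = 106
Farid: 6×5 + 7×1 + 6×5 + 7×3 + 7×3 + 5×2 = 119
Carla: 6×2 + 7×3 + 6×1 + 7×2 + 7×2 + 5×3 = 82
Tomás: 6×4 + 7×5 + 6×4 + 7×5 + 7×1 + 5×1 = 130

Omar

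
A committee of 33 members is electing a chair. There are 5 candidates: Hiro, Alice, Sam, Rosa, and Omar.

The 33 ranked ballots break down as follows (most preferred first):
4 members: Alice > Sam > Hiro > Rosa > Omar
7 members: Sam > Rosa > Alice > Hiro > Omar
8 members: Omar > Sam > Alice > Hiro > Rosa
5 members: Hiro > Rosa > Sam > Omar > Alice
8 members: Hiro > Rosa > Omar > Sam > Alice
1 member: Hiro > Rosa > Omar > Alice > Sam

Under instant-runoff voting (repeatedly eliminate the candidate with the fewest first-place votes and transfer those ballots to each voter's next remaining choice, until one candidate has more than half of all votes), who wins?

Round 1: Hiro 14, Alice 4, Sam 7, Rosa 0, Omar 8. Rosa eliminated.
Round 2: Hiro 14, Alice 4, Sam 7, Omar 8. Alice eliminated.
Round 3: Hiro 14, Sam 11, Omar 8. Omar eliminated.
Round 4: Hiro 14, Sam 19. Sam has a majority (≥17).

Sam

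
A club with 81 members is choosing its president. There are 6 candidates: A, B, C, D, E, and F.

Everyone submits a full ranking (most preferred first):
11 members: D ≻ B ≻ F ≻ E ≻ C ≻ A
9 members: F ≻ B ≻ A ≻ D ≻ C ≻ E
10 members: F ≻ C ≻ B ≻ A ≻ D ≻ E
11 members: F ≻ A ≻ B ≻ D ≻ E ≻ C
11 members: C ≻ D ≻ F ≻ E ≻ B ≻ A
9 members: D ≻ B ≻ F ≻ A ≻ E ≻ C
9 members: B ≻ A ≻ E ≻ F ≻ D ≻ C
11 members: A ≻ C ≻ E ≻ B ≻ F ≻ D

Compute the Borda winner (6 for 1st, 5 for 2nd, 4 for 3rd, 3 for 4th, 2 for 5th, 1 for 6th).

A: 11×1 + 9×4 + 10×3 + 11×5 + 11×1 + 9×3 + 9×5 + 11×6 = 281
B: 11×5 + 9×5 + 10×4 + 11×4 + 11×2 + 9×5 + 9×6 + 11×3 = 338
C: 11×2 + 9×2 + 10×5 + 11×1 + 11×6 + 9×1 + 9×1 + 11×5 = 240
D: 11×6 + 9×3 + 10×2 + 11×3 + 11×5 + 9×6 + 9×2 + 11×1 = 284
E: 11×3 + 9×1 + 10×1 + 11×2 + 11×3 + 9×2 + 9×4 + 11×4 = 205
F: 11×4 + 9×6 + 10×6 + 11×6 + 11×4 + 9×4 + 9×3 + 11×2 = 353

F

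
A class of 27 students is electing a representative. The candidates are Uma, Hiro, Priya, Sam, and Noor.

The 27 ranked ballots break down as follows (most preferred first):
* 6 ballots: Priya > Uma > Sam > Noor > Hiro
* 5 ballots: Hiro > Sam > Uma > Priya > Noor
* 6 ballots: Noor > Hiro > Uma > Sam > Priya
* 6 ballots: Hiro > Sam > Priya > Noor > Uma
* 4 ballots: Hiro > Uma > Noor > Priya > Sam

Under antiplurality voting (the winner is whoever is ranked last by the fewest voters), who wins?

Last-place votes: Uma 6, Hiro 6, Priya 6, Sam 4, Noor 5.

Sam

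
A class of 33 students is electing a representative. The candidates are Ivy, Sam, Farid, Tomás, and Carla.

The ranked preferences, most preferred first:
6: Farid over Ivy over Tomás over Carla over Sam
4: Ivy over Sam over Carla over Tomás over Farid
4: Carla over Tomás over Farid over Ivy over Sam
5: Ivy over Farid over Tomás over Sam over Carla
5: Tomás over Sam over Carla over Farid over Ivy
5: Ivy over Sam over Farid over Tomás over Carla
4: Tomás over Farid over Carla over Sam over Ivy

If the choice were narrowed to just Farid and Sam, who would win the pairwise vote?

Farid

Farid is ranked above Sam on 19 ballots; Sam above Farid on 14.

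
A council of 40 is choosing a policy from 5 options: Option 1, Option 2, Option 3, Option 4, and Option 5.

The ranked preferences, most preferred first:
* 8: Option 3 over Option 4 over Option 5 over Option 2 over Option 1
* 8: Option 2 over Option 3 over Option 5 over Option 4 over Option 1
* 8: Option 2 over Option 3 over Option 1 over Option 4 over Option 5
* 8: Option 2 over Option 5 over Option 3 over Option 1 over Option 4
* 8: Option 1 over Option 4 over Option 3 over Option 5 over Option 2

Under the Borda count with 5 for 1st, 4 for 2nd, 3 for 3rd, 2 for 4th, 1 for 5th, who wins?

Option 1: 8×1 + 8×1 + 8×3 + 8×2 + 8×5 = 96
Option 2: 8×2 + 8×5 + 8×5 + 8×5 + 8×1 = 144
Option 3: 8×5 + 8×4 + 8×4 + 8×3 + 8×3 = 152
Option 4: 8×4 + 8×2 + 8×2 + 8×1 + 8×4 = 104
Option 5: 8×3 + 8×3 + 8×1 + 8×4 + 8×2 = 104

Option 3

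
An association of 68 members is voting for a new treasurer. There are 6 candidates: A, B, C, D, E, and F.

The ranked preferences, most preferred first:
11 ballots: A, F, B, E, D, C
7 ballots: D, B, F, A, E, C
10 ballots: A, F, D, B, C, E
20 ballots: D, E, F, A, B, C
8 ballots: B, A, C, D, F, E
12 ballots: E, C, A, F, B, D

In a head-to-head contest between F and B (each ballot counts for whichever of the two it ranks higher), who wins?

F is ranked above B on 53 ballots; B above F on 15.

F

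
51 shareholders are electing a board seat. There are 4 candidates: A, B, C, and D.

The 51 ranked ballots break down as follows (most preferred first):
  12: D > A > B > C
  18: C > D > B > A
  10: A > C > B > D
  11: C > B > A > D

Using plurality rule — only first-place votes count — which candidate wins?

C

First-place votes: A 10, B 0, C 29, D 12.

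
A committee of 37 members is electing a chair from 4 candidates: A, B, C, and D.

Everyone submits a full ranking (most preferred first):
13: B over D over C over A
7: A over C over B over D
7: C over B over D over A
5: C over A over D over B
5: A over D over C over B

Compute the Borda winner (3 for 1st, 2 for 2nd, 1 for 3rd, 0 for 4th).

C

A: 13×0 + 7×3 + 7×0 + 5×2 + 5×3 = 46
B: 13×3 + 7×1 + 7×2 + 5×0 + 5×0 = 60
C: 13×1 + 7×2 + 7×3 + 5×3 + 5×1 = 68
D: 13×2 + 7×0 + 7×1 + 5×1 + 5×2 = 48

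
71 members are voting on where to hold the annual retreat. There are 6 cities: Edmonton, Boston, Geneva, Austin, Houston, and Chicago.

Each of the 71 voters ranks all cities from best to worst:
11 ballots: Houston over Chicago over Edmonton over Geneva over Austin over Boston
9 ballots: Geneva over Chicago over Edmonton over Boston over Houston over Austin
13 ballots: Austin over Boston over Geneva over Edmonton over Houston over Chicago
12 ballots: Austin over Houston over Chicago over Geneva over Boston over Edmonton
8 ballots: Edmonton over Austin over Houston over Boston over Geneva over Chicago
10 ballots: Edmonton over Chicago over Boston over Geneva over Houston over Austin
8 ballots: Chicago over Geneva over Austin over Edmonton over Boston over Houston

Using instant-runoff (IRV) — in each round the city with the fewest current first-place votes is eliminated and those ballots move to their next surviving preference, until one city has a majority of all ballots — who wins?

Round 1: Edmonton 18, Boston 0, Geneva 9, Austin 25, Houston 11, Chicago 8. Boston eliminated.
Round 2: Edmonton 18, Geneva 9, Austin 25, Houston 11, Chicago 8. Chicago eliminated.
Round 3: Edmonton 18, Geneva 17, Austin 25, Houston 11. Houston eliminated.
Round 4: Edmonton 29, Geneva 17, Austin 25. Geneva eliminated.
Round 5: Edmonton 38, Austin 33. Edmonton has a majority (≥36).

Edmonton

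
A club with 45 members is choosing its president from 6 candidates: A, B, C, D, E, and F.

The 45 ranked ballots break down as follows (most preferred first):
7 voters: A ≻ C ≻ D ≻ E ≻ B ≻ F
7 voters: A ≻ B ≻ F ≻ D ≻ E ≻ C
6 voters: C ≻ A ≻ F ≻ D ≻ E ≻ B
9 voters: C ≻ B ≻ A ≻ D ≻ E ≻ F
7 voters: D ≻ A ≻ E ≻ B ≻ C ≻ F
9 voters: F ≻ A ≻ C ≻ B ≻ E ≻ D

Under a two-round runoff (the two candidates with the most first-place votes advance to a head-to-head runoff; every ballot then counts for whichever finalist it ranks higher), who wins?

A

Round 1 first-place votes: A 14, B 0, C 15, D 7, E 0, F 9. C and A advance.
Runoff: C is ranked above A on 15 ballots, A above C on 30.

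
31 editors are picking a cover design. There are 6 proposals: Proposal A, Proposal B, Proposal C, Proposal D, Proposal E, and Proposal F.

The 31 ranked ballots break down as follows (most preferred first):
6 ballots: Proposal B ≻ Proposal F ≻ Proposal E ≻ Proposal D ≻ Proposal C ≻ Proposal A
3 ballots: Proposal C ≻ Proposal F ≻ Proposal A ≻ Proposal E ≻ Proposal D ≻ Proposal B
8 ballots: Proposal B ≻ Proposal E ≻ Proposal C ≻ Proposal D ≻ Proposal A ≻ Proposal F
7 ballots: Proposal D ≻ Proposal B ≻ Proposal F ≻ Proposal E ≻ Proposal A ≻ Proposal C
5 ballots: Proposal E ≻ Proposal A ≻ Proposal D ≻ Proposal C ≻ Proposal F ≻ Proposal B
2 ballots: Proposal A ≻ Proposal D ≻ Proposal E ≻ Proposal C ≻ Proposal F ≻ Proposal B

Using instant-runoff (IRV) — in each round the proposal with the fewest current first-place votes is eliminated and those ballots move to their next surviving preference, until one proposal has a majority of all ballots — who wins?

Proposal D

Round 1: Proposal A 2, Proposal B 14, Proposal C 3, Proposal D 7, Proposal E 5, Proposal F 0. Proposal F eliminated.
Round 2: Proposal A 2, Proposal B 14, Proposal C 3, Proposal D 7, Proposal E 5. Proposal A eliminated.
Round 3: Proposal B 14, Proposal C 3, Proposal D 9, Proposal E 5. Proposal C eliminated.
Round 4: Proposal B 14, Proposal D 9, Proposal E 8. Proposal E eliminated.
Round 5: Proposal B 14, Proposal D 17. Proposal D has a majority (≥16).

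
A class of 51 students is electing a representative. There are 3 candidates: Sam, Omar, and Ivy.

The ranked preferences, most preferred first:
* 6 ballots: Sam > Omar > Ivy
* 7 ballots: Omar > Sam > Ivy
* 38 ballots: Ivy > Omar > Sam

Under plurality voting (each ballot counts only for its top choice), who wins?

First-place votes: Sam 6, Omar 7, Ivy 38.

Ivy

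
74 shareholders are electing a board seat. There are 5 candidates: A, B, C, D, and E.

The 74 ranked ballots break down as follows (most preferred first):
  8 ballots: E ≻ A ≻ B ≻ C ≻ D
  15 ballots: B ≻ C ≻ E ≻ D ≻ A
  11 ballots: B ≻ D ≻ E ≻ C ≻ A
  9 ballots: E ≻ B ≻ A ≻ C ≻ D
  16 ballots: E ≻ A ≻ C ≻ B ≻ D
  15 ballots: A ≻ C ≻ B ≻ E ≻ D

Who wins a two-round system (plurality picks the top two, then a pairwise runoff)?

B

Round 1 first-place votes: A 15, B 26, C 0, D 0, E 33. E and B advance.
Runoff: E is ranked above B on 33 ballots, B above E on 41.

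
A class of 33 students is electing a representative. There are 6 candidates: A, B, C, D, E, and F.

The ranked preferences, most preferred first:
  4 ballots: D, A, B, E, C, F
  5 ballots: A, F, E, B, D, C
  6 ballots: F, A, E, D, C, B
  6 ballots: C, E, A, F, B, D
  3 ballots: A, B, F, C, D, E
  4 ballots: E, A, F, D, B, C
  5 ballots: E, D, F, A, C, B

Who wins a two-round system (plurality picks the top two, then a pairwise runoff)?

Round 1 first-place votes: A 8, B 0, C 6, D 4, E 9, F 6. E and A advance.
Runoff: E is ranked above A on 15 ballots, A above E on 18.

A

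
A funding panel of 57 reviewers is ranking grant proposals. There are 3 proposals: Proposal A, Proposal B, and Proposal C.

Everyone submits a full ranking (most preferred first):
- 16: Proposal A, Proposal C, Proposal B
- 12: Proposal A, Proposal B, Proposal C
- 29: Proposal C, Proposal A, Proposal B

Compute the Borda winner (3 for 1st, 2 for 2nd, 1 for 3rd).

Proposal A: 16×3 + 12×3 + 29×2 = 142
Proposal B: 16×1 + 12×2 + 29×1 = 69
Proposal C: 16×2 + 12×1 + 29×3 = 131

Proposal A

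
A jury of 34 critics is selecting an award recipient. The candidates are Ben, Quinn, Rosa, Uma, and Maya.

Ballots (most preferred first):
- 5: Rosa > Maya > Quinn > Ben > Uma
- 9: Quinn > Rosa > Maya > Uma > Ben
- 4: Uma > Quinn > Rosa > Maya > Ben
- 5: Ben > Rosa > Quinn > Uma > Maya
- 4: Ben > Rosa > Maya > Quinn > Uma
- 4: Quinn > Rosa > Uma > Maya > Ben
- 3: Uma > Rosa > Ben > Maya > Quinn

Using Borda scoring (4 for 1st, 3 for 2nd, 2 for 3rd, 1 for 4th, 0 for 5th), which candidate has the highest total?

Rosa

Ben: 5×1 + 9×0 + 4×0 + 5×4 + 4×4 + 4×0 + 3×2 = 47
Quinn: 5×2 + 9×4 + 4×3 + 5×2 + 4×1 + 4×4 + 3×0 = 88
Rosa: 5×4 + 9×3 + 4×2 + 5×3 + 4×3 + 4×3 + 3×3 = 103
Uma: 5×0 + 9×1 + 4×4 + 5×1 + 4×0 + 4×2 + 3×4 = 50
Maya: 5×3 + 9×2 + 4×1 + 5×0 + 4×2 + 4×1 + 3×1 = 52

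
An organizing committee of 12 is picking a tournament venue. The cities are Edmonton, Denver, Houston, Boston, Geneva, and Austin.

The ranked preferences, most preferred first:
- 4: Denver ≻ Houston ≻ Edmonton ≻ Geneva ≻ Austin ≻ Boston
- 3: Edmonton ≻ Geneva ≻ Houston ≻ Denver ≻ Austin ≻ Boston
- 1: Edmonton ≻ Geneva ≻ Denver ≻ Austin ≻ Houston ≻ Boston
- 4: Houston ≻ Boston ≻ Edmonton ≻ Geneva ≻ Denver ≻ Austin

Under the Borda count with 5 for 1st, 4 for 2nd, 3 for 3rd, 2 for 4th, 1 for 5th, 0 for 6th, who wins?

Edmonton: 4×3 + 3×5 + 1×5 + 4×3 = 44
Denver: 4×5 + 3×2 + 1×3 + 4×1 = 33
Houston: 4×4 + 3×3 + 1×1 + 4×5 = 46
Boston: 4×0 + 3×0 + 1×0 + 4×4 = 16
Geneva: 4×2 + 3×4 + 1×4 + 4×2 = 32
Austin: 4×1 + 3×1 + 1×2 + 4×0 = 9

Houston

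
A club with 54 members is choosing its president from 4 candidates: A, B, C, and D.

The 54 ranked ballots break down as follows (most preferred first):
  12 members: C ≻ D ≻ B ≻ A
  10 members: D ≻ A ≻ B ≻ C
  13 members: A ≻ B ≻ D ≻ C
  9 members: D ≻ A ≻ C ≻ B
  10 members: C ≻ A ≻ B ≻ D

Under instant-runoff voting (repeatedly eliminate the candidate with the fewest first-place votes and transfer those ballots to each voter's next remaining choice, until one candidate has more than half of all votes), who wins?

Round 1: A 13, B 0, C 22, D 19. B eliminated.
Round 2: A 13, C 22, D 19. A eliminated.
Round 3: C 22, D 32. D has a majority (≥28).

D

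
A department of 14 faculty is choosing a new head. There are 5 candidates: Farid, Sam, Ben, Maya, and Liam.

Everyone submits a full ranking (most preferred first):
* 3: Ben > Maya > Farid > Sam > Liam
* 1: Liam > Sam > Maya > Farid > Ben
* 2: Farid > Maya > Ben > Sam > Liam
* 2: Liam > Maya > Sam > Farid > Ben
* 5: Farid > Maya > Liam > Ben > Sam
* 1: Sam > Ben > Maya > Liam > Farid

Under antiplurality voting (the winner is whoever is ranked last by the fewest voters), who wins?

Last-place votes: Farid 1, Sam 5, Ben 3, Maya 0, Liam 5.

Maya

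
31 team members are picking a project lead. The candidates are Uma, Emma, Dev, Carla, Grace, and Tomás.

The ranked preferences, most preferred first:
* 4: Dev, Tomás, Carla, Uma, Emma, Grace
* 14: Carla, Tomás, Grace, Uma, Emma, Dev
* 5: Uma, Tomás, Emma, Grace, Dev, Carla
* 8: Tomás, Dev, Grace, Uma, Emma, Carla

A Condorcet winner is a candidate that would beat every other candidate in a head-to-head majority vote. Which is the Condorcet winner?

Tomás vs Uma: 26–5
Tomás vs Emma: 31–0
Tomás vs Dev: 27–4
Tomás vs Carla: 17–14
Tomás vs Grace: 31–0
Tomás beats every other candidate.

Tomás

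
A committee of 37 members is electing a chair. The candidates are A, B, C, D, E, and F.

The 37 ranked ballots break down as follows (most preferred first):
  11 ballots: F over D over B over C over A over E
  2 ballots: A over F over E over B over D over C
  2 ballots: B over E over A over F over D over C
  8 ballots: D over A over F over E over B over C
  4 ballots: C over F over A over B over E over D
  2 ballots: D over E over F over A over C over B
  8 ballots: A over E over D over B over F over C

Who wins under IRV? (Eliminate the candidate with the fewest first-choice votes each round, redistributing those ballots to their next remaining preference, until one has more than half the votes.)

A

Round 1: A 10, B 2, C 4, D 10, E 0, F 11. E eliminated.
Round 2: A 10, B 2, C 4, D 10, F 11. B eliminated.
Round 3: A 12, C 4, D 10, F 11. C eliminated.
Round 4: A 12, D 10, F 15. D eliminated.
Round 5: A 20, F 17. A has a majority (≥19).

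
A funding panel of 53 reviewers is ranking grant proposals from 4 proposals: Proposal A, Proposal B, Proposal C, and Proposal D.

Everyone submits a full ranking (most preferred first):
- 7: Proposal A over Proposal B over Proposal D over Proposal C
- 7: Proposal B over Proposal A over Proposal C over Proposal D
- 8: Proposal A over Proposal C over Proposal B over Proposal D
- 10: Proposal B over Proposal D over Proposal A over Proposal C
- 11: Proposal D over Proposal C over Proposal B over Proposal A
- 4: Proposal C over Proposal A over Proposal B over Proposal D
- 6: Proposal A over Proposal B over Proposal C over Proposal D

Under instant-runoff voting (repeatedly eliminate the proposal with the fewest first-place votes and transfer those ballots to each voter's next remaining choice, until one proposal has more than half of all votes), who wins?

Round 1: Proposal A 21, Proposal B 17, Proposal C 4, Proposal D 11. Proposal C eliminated.
Round 2: Proposal A 25, Proposal B 17, Proposal D 11. Proposal D eliminated.
Round 3: Proposal A 25, Proposal B 28. Proposal B has a majority (≥27).

Proposal B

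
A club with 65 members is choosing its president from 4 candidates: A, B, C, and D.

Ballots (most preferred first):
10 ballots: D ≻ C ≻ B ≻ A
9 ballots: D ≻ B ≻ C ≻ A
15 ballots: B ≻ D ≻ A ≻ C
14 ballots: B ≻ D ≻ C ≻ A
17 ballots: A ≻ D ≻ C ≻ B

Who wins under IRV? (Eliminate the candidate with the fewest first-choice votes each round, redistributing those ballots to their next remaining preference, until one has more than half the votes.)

Round 1: A 17, B 29, C 0, D 19. C eliminated.
Round 2: A 17, B 29, D 19. A eliminated.
Round 3: B 29, D 36. D has a majority (≥33).

D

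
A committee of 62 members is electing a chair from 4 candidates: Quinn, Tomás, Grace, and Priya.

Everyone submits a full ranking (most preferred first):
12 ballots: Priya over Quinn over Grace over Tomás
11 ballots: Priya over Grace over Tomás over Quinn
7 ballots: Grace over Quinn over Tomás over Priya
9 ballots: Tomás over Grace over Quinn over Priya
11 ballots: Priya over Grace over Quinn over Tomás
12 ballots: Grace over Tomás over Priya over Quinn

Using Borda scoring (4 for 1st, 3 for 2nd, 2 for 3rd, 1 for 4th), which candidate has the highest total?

Quinn: 12×3 + 11×1 + 7×3 + 9×2 + 11×2 + 12×1 = 120
Tomás: 12×1 + 11×2 + 7×2 + 9×4 + 11×1 + 12×3 = 131
Grace: 12×2 + 11×3 + 7×4 + 9×3 + 11×3 + 12×4 = 193
Priya: 12×4 + 11×4 + 7×1 + 9×1 + 11×4 + 12×2 = 176

Grace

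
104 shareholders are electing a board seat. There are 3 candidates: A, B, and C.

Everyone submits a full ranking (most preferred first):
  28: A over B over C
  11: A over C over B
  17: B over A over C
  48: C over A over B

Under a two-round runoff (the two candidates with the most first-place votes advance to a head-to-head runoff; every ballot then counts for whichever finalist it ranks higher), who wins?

Round 1 first-place votes: A 39, B 17, C 48. C and A advance.
Runoff: C is ranked above A on 48 ballots, A above C on 56.

A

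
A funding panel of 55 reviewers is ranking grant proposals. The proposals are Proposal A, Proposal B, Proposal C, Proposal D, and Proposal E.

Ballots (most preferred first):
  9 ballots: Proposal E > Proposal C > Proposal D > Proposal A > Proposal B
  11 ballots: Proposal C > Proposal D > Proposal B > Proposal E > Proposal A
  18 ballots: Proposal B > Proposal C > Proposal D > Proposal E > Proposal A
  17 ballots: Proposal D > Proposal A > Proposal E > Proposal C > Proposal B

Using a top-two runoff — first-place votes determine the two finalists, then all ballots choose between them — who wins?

Proposal D

Round 1 first-place votes: Proposal A 0, Proposal B 18, Proposal C 11, Proposal D 17, Proposal E 9. Proposal B and Proposal D advance.
Runoff: Proposal B is ranked above Proposal D on 18 ballots, Proposal D above Proposal B on 37.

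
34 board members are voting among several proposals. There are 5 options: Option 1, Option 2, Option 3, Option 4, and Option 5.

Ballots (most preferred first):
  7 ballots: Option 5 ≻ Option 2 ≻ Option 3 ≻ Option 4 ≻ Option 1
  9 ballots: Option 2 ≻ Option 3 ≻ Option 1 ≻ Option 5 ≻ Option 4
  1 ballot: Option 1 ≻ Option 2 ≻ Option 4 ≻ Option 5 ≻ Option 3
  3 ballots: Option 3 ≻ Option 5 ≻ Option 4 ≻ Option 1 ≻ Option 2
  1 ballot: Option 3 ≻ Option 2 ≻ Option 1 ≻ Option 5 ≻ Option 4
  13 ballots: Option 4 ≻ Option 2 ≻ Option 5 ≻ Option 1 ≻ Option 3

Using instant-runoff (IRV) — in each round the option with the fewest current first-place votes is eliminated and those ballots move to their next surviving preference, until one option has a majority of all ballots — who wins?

Round 1: Option 1 1, Option 2 9, Option 3 4, Option 4 13, Option 5 7. Option 1 eliminated.
Round 2: Option 2 10, Option 3 4, Option 4 13, Option 5 7. Option 3 eliminated.
Round 3: Option 2 11, Option 4 13, Option 5 10. Option 5 eliminated.
Round 4: Option 2 18, Option 4 16. Option 2 has a majority (≥18).

Option 2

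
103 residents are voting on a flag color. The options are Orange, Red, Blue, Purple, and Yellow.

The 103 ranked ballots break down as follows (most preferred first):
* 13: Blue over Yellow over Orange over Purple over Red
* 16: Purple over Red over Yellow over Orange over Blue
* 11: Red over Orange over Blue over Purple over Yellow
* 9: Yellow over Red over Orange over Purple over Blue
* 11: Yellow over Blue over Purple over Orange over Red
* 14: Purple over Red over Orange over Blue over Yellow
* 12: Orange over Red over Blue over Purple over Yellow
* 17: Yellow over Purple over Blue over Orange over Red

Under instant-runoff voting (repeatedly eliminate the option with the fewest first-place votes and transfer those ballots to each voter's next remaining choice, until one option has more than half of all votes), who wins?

Round 1: Orange 12, Red 11, Blue 13, Purple 30, Yellow 37. Red eliminated.
Round 2: Orange 23, Blue 13, Purple 30, Yellow 37. Blue eliminated.
Round 3: Orange 23, Purple 30, Yellow 50. Orange eliminated.
Round 4: Purple 53, Yellow 50. Purple has a majority (≥52).

Purple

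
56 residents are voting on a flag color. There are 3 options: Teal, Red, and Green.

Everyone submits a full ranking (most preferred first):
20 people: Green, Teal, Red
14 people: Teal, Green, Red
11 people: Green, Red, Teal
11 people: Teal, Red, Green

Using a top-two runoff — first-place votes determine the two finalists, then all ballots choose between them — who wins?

Round 1 first-place votes: Teal 25, Red 0, Green 31. Green and Teal advance.
Runoff: Green is ranked above Teal on 31 ballots, Teal above Green on 25.

Green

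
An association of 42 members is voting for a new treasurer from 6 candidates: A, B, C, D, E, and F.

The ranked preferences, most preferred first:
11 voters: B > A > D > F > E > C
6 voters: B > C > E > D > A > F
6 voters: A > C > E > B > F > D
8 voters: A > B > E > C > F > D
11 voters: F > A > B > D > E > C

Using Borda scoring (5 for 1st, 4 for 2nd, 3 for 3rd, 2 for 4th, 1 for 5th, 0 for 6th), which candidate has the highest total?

A: 11×4 + 6×1 + 6×5 + 8×5 + 11×4 = 164
B: 11×5 + 6×5 + 6×2 + 8×4 + 11×3 = 162
C: 11×0 + 6×4 + 6×4 + 8×2 + 11×0 = 64
D: 11×3 + 6×2 + 6×0 + 8×0 + 11×2 = 67
E: 11×1 + 6×3 + 6×3 + 8×3 + 11×1 = 82
F: 11×2 + 6×0 + 6×1 + 8×1 + 11×5 = 91

A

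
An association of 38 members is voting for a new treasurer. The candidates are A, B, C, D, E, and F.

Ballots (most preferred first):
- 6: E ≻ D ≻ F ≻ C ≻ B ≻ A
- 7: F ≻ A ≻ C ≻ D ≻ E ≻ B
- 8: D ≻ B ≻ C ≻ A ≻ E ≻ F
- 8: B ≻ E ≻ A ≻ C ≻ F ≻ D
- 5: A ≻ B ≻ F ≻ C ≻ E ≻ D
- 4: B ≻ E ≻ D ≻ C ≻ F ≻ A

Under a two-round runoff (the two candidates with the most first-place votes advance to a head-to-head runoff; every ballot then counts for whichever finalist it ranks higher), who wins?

D

Round 1 first-place votes: A 5, B 12, C 0, D 8, E 6, F 7. B and D advance.
Runoff: B is ranked above D on 17 ballots, D above B on 21.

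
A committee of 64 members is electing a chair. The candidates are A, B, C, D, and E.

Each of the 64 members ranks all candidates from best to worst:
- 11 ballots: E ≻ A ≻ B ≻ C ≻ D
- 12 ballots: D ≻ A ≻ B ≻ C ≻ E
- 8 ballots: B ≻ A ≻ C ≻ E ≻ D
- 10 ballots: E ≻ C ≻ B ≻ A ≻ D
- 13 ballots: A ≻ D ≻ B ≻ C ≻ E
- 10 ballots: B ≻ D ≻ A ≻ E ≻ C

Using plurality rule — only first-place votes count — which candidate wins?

First-place votes: A 13, B 18, C 0, D 12, E 21.

E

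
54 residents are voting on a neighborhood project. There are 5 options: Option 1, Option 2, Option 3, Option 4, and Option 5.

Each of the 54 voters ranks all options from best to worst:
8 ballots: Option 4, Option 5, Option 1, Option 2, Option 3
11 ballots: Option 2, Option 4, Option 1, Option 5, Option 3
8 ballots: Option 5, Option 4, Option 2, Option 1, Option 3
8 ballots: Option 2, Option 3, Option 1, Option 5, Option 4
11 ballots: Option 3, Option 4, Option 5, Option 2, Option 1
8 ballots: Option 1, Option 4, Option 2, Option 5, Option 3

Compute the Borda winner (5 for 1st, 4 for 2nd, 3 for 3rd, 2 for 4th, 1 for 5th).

Option 1: 8×3 + 11×3 + 8×2 + 8×3 + 11×1 + 8×5 = 148
Option 2: 8×2 + 11×5 + 8×3 + 8×5 + 11×2 + 8×3 = 181
Option 3: 8×1 + 11×1 + 8×1 + 8×4 + 11×5 + 8×1 = 122
Option 4: 8×5 + 11×4 + 8×4 + 8×1 + 11×4 + 8×4 = 200
Option 5: 8×4 + 11×2 + 8×5 + 8×2 + 11×3 + 8×2 = 159

Option 4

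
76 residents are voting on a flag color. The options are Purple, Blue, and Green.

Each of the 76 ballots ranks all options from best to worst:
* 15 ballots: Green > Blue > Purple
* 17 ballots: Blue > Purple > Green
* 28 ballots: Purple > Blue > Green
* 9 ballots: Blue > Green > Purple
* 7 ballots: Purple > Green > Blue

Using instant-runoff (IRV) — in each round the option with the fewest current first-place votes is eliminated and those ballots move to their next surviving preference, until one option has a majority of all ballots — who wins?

Round 1: Purple 35, Blue 26, Green 15. Green eliminated.
Round 2: Purple 35, Blue 41. Blue has a majority (≥39).

Blue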